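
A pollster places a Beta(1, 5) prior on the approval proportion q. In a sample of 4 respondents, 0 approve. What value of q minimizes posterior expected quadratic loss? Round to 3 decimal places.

0.100

Posterior: Beta(1+0, 5+4) = Beta(1, 9).
Since α = 1 ≤ 1 and β > 1, the Beta density is monotone decreasing on [0,1]; the mode is at 0.
Mean = 1/(1+9) = 0.100.
Quadratic loss ⇒ the optimal estimator is the posterior mean.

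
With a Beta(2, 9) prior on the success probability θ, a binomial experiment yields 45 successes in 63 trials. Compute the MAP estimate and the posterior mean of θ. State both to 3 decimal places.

MAP = 0.639; posterior mean = 0.635

Posterior: Beta(2+45, 9+18) = Beta(47, 27).
Mode = (47−1)/(47+27−2) = 46/72 = 0.639.
Mean = 47/(47+27) = 47/74 = 0.635.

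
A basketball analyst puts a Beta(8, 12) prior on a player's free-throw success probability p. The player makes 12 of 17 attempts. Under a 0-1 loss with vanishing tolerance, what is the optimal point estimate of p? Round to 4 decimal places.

Posterior: Beta(8+12, 12+5) = Beta(20, 17).
Mode = (20−1)/(20+17−2) = 19/35 = 0.5429.
Mean = 20/(20+17) = 20/37 = 0.5405.
This is the posterior mode — the MAP estimate.

0.5429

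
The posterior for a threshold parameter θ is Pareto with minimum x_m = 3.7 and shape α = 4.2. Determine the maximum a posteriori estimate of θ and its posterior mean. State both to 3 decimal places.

The Pareto density is strictly decreasing on [x_m, ∞), so the mode is x_m = 3.700.
Mean = α·x_m/(α−1) = 4.2·3.7/3.2 = 4.856.

MAP: 3.700. Posterior mean: 4.856.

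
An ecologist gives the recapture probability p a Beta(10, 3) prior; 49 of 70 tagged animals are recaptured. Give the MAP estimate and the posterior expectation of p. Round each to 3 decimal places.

MAP: 0.716. Posterior mean: 0.711.

Posterior: Beta(10+49, 3+21) = Beta(59, 24).
Mode = (59−1)/(59+24−2) = 58/81 = 0.716.
Mean = 59/(59+24) = 59/83 = 0.711.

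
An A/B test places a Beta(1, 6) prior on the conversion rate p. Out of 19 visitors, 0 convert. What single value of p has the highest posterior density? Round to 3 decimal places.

Posterior: Beta(1+0, 6+19) = Beta(1, 25).
Since α = 1 ≤ 1 and β > 1, the Beta density is monotone decreasing on [0,1]; the mode is at 0.
Mean = 1/(1+25) = 0.038.
This is the posterior mode — the MAP estimate.

0.000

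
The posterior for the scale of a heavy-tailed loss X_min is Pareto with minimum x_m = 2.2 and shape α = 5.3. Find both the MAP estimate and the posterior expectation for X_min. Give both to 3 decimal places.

MAP estimate = 2.200, posterior expectation = 2.712

The Pareto density is strictly decreasing on [x_m, ∞), so the mode is x_m = 2.200.
Mean = α·x_m/(α−1) = 5.3·2.2/4.3 = 2.712.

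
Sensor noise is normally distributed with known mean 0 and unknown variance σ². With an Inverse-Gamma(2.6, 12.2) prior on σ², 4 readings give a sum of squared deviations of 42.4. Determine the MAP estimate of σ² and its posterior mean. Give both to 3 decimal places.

Posterior: Inverse-Gamma(shape = 2.6+4/2 = 4.6, scale = 12.2+42.4/2 = 33.4).
Mode = β/(α+1) = 33.4/5.6 = 5.964.
Mean = β/(α−1) = 33.4/3.6 = 9.278.
The posterior is right-skewed, so the mean exceeds the mode.

MAP: 5.964. Posterior mean: 9.278.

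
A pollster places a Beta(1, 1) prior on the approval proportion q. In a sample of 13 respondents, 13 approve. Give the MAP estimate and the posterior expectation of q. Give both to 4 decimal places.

MAP: 1.0000. Posterior mean: 0.9333.

Posterior: Beta(1+13, 1+0) = Beta(14, 1).
Since β = 1 ≤ 1 and α > 1, the Beta density is monotone increasing on [0,1]; the mode is at 1.
Mean = 14/(14+1) = 0.9333.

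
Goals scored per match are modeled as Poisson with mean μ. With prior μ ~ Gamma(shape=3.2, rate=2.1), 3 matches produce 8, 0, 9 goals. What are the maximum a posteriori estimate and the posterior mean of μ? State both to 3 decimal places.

MAP = 3.765; posterior mean = 3.961

Σ counts = 17. Posterior: Gamma(shape = 3.2+17 = 20.2, rate = 2.1+3 = 5.1).
Mode = (α−1)/β = 19.2/5.1 = 3.765.
Mean = α/β = 20.2/5.1 = 3.961.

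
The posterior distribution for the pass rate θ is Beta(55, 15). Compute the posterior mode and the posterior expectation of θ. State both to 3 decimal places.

MAP = 0.794, posterior mean = 0.786

Mode = (55−1)/(55+15−2) = 54/68 = 0.794.
Mean = 55/(55+15) = 55/70 = 0.786.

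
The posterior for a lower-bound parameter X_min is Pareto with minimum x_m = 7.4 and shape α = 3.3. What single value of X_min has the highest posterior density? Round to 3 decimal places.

The Pareto density is strictly decreasing on [x_m, ∞), so the mode is x_m = 7.400.
Mean = α·x_m/(α−1) = 3.3·7.4/2.3 = 10.617.
This is the posterior mode — the MAP estimate.

7.400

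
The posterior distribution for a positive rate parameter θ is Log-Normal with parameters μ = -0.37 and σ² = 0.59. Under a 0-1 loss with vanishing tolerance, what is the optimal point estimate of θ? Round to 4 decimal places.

Mode = exp(μ − σ²) = exp(-0.96) = 0.3829.
Mean = exp(μ + σ²/2) = exp(-0.075) = 0.9277.
This is the posterior mode — the MAP estimate.

0.3829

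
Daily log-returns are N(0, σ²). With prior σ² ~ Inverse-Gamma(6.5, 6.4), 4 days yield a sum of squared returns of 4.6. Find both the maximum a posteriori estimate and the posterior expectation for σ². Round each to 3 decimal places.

Posterior: Inverse-Gamma(shape = 6.5+4/2 = 8.5, scale = 6.4+4.6/2 = 8.7).
Mode = β/(α+1) = 8.7/9.5 = 0.916.
Mean = β/(α−1) = 8.7/7.5 = 1.160.
The mean is pulled above the mode by the posterior's right skew.

MAP = 0.916; posterior mean = 1.160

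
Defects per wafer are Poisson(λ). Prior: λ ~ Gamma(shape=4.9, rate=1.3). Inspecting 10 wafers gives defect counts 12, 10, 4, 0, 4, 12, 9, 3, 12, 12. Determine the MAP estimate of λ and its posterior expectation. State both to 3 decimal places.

Σ counts = 78. Posterior: Gamma(shape = 4.9+78 = 82.9, rate = 1.3+10 = 11.3).
Mode = (α−1)/β = 81.9/11.3 = 7.248.
Mean = α/β = 82.9/11.3 = 7.336.

MAP estimate = 7.248, posterior expectation = 7.336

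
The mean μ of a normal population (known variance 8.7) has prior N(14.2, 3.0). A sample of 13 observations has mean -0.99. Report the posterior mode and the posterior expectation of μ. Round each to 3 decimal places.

Posterior for μ is Normal. Precision-weighted mean: (1/3.0·14.2 + 13/8.7·-0.99) / (1/3.0 + 13/8.7) = 1.781.
A Normal posterior is symmetric, so mode = mean.

μ_MAP = 1.781, E[μ|data] = 1.781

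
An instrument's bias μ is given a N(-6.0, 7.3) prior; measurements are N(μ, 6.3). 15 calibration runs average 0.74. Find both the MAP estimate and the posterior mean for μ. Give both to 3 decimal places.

Posterior for μ is Normal. Precision-weighted mean: (1/7.3·-6.0 + 15/6.3·0.74) / (1/7.3 + 15/6.3) = 0.373.
A Normal posterior is symmetric, so mode = mean.

MAP = 0.373; posterior mean = 0.373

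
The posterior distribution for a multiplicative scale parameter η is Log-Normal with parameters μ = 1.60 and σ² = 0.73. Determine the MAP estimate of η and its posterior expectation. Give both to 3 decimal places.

Mode = exp(μ − σ²) = exp(0.87) = 2.387.
Mean = exp(μ + σ²/2) = exp(1.965) = 7.135.
The mean is pulled above the mode by the posterior's right skew.

MAP = 2.387; posterior mean = 7.135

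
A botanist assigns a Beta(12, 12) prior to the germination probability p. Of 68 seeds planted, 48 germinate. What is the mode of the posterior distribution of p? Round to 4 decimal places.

Posterior: Beta(12+48, 12+20) = Beta(60, 32).
Mode = (60−1)/(60+32−2) = 59/90 = 0.6556.
Mean = 60/(60+32) = 60/92 = 0.6522.
This is the posterior mode — the MAP estimate.

0.6556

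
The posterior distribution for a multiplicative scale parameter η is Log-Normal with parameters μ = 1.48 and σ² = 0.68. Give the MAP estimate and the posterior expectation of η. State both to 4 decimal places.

MAP estimate = 2.2255, posterior expectation = 6.1719

Mode = exp(μ − σ²) = exp(0.80) = 2.2255.
Mean = exp(μ + σ²/2) = exp(1.820) = 6.1719.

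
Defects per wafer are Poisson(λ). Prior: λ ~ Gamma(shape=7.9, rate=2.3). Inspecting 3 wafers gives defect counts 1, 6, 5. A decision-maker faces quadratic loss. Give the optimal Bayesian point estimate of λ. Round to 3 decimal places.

Σ counts = 12. Posterior: Gamma(shape = 7.9+12 = 19.9, rate = 2.3+3 = 5.3).
Mode = (α−1)/β = 18.9/5.3 = 3.566.
Mean = α/β = 19.9/5.3 = 3.755.
Quadratic loss ⇒ the optimal estimator is the posterior mean.

3.755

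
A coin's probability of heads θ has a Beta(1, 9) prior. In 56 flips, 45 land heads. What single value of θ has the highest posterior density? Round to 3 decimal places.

Posterior: Beta(1+45, 9+11) = Beta(46, 20).
Mode = (46−1)/(46+20−2) = 45/64 = 0.703.
Mean = 46/(46+20) = 46/66 = 0.697.
This is the posterior mode — the MAP estimate.

0.703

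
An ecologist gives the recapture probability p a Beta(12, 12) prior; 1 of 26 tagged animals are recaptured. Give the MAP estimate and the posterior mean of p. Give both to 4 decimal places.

Posterior: Beta(12+1, 12+25) = Beta(13, 37).
Mode = (13−1)/(13+37−2) = 12/48 = 0.2500.
Mean = 13/(13+37) = 13/50 = 0.2600.
Right-skewed posterior ⇒ mode < mean.

MAP = 0.2500; posterior mean = 0.2600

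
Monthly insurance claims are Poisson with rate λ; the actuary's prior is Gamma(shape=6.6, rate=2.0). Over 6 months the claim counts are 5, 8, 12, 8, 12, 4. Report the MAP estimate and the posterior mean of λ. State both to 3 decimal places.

MAP estimate = 6.825, posterior mean = 6.950

Σ counts = 49. Posterior: Gamma(shape = 6.6+49 = 55.6, rate = 2.0+6 = 8.0).
Mode = (α−1)/β = 54.6/8.0 = 6.825.
Mean = α/β = 55.6/8.0 = 6.950.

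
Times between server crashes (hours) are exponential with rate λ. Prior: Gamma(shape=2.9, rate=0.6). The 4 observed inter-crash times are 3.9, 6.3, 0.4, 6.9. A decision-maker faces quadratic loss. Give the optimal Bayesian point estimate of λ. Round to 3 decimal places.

Σ times = 17.5. Posterior: Gamma(shape = 2.9+4 = 6.9, rate = 0.6+17.5 = 18.1).
Mode = (α−1)/β = 5.9/18.1 = 0.326.
Mean = α/β = 6.9/18.1 = 0.381.
Quadratic loss ⇒ the optimal estimator is the posterior mean.

0.381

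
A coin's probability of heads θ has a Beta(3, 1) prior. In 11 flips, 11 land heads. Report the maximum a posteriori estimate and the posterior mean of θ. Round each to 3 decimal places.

MAP = 1.000; posterior mean = 0.933

Posterior: Beta(3+11, 1+0) = Beta(14, 1).
Since β = 1 ≤ 1 and α > 1, the Beta density is monotone increasing on [0,1]; the mode is at 1.
Mean = 14/(14+1) = 0.933.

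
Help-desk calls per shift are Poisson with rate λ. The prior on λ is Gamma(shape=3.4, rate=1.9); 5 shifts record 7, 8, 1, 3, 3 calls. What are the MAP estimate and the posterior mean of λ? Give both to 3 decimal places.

Σ counts = 22. Posterior: Gamma(shape = 3.4+22 = 25.4, rate = 1.9+5 = 6.9).
Mode = (α−1)/β = 24.4/6.9 = 3.536.
Mean = α/β = 25.4/6.9 = 3.681.
The posterior is right-skewed, so the mean exceeds the mode.

MAP: 3.536. Posterior mean: 3.681.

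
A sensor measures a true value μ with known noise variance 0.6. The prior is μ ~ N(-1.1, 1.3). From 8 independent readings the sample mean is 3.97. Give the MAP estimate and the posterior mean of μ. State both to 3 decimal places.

Posterior for μ is Normal. Precision-weighted mean: (1/1.3·-1.1 + 8/0.6·3.97) / (1/1.3 + 8/0.6) = 3.693.
A Normal posterior is symmetric, so mode = mean.

MAP = 3.693, posterior mean = 3.693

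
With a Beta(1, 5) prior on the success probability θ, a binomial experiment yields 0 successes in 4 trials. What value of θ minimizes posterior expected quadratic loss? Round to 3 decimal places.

0.100

Posterior: Beta(1+0, 5+4) = Beta(1, 9).
Since α = 1 ≤ 1 and β > 1, the Beta density is monotone decreasing on [0,1]; the mode is at 0.
Mean = 1/(1+9) = 0.100.
Quadratic loss ⇒ the optimal estimator is the posterior mean.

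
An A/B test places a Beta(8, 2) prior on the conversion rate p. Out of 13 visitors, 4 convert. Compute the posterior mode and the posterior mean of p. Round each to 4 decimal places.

MAP: 0.5238. Posterior mean: 0.5217.

Posterior: Beta(8+4, 2+9) = Beta(12, 11).
Mode = (12−1)/(12+11−2) = 11/21 = 0.5238.
Mean = 12/(12+11) = 12/23 = 0.5217.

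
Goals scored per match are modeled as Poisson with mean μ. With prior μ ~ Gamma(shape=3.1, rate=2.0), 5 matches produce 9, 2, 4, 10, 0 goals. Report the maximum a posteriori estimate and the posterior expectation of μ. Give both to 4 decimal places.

MAP = 3.8714, posterior mean = 4.0143

Σ counts = 25. Posterior: Gamma(shape = 3.1+25 = 28.1, rate = 2.0+5 = 7.0).
Mode = (α−1)/β = 27.1/7.0 = 3.8714.
Mean = α/β = 28.1/7.0 = 4.0143.
The posterior is right-skewed, so the mean exceeds the mode.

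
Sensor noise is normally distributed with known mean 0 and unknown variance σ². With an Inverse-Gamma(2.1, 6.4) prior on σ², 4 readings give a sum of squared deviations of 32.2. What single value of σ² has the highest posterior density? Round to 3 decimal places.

4.412

Posterior: Inverse-Gamma(shape = 2.1+4/2 = 4.1, scale = 6.4+32.2/2 = 22.5).
Mode = β/(α+1) = 22.5/5.1 = 4.412.
Mean = β/(α−1) = 22.5/3.1 = 7.258.
This is the posterior mode — the MAP estimate.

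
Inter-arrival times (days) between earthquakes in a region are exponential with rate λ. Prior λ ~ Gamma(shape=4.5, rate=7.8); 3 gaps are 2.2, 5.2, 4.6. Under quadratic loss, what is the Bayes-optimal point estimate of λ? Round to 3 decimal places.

Σ times = 12.0. Posterior: Gamma(shape = 4.5+3 = 7.5, rate = 7.8+12.0 = 19.8).
Mode = (α−1)/β = 6.5/19.8 = 0.328.
Mean = α/β = 7.5/19.8 = 0.379.
Quadratic loss ⇒ the optimal estimator is the posterior mean.

0.379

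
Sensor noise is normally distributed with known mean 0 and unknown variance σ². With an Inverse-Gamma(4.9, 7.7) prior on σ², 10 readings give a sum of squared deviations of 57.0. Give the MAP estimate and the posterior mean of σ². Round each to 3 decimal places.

MAP = 3.321; posterior mean = 4.067

Posterior: Inverse-Gamma(shape = 4.9+10/2 = 9.9, scale = 7.7+57.0/2 = 36.2).
Mode = β/(α+1) = 36.2/10.9 = 3.321.
Mean = β/(α−1) = 36.2/8.9 = 4.067.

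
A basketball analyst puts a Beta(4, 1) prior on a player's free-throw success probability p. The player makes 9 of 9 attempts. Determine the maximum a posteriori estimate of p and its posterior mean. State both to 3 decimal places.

p_MAP = 1.000, E[p|data] = 0.929

Posterior: Beta(4+9, 1+0) = Beta(13, 1).
Since β = 1 ≤ 1 and α > 1, the Beta density is monotone increasing on [0,1]; the mode is at 1.
Mean = 13/(13+1) = 0.929.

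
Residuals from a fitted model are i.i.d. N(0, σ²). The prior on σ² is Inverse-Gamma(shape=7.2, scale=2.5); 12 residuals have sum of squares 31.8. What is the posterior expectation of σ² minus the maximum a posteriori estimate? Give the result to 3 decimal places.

0.212

Posterior: Inverse-Gamma(shape = 7.2+12/2 = 13.2, scale = 2.5+31.8/2 = 18.4).
Mode = β/(α+1) = 18.4/14.2 = 1.296.
Mean = β/(α−1) = 18.4/12.2 = 1.508.
Difference = 1.508 − 1.296 = 0.212.
The mean is pulled above the mode by the posterior's right skew.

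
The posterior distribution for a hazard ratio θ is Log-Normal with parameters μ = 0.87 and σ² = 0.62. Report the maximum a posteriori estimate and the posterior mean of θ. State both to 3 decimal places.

Mode = exp(μ − σ²) = exp(0.25) = 1.284.
Mean = exp(μ + σ²/2) = exp(1.180) = 3.254.

MAP = 1.284; posterior mean = 3.254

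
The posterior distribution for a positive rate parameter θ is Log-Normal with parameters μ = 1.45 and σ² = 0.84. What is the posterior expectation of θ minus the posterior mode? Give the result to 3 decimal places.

Mode = exp(μ − σ²) = exp(0.61) = 1.840.
Mean = exp(μ + σ²/2) = exp(1.870) = 6.488.
Difference = 6.488 − 1.840 = 4.648.

4.648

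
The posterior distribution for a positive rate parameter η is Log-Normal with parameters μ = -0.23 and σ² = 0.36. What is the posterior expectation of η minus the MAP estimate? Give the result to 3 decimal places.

Mode = exp(μ − σ²) = exp(-0.59) = 0.554.
Mean = exp(μ + σ²/2) = exp(-0.050) = 0.951.
Difference = 0.951 − 0.554 = 0.397.

0.397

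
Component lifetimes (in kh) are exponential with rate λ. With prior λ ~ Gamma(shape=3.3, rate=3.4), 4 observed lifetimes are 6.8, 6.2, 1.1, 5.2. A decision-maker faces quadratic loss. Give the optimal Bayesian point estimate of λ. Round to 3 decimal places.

Σ times = 19.3. Posterior: Gamma(shape = 3.3+4 = 7.3, rate = 3.4+19.3 = 22.7).
Mode = (α−1)/β = 6.3/22.7 = 0.278.
Mean = α/β = 7.3/22.7 = 0.322.
Quadratic loss ⇒ the optimal estimator is the posterior mean.

0.322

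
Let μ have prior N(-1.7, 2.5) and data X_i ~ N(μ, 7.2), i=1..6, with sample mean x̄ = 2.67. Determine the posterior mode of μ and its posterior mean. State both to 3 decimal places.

Posterior for μ is Normal. Precision-weighted mean: (1/2.5·-1.7 + 6/7.2·2.67) / (1/2.5 + 6/7.2) = 1.253.
A Normal posterior is symmetric, so mode = mean.

posterior mode = 1.253, posterior mean = 1.253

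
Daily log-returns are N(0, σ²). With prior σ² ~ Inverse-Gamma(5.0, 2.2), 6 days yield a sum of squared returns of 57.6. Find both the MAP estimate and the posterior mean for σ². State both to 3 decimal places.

MAP: 3.444. Posterior mean: 4.429.

Posterior: Inverse-Gamma(shape = 5.0+6/2 = 8.0, scale = 2.2+57.6/2 = 31.0).
Mode = β/(α+1) = 31.0/9.0 = 3.444.
Mean = β/(α−1) = 31.0/7.0 = 4.429.
The posterior is right-skewed, so the mean exceeds the mode.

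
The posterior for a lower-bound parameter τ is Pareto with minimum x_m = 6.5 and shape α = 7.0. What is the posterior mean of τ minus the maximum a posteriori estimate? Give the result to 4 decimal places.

The Pareto density is strictly decreasing on [x_m, ∞), so the mode is x_m = 6.5000.
Mean = α·x_m/(α−1) = 7.0·6.5/6.0 = 7.5833.
Difference = 7.5833 − 6.5000 = 1.0833.

1.0833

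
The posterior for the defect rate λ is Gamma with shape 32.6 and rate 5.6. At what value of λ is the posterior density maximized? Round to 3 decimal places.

Mode = (α−1)/β = 31.6/5.6 = 5.643.
Mean = α/β = 32.6/5.6 = 5.821.
This is the posterior mode — the MAP estimate.

5.643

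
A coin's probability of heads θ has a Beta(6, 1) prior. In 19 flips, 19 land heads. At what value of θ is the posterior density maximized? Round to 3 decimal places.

1.000

Posterior: Beta(6+19, 1+0) = Beta(25, 1).
Since β = 1 ≤ 1 and α > 1, the Beta density is monotone increasing on [0,1]; the mode is at 1.
Mean = 25/(25+1) = 0.962.
This is the posterior mode — the MAP estimate.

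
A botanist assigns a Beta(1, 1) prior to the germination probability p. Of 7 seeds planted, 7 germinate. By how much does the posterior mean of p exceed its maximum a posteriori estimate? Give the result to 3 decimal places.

Posterior: Beta(1+7, 1+0) = Beta(8, 1).
Since β = 1 ≤ 1 and α > 1, the Beta density is monotone increasing on [0,1]; the mode is at 1.
Mean = 8/(8+1) = 0.889.
Difference = 0.889 − 1.000 = -0.111.

-0.111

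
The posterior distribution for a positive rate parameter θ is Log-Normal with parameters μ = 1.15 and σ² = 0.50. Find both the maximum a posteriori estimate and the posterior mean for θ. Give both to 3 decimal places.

Mode = exp(μ − σ²) = exp(0.65) = 1.916.
Mean = exp(μ + σ²/2) = exp(1.400) = 4.055.

MAP: 1.916. Posterior mean: 4.055.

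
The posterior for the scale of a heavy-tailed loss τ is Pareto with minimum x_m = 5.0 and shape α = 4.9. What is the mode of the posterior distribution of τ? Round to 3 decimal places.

5.000

The Pareto density is strictly decreasing on [x_m, ∞), so the mode is x_m = 5.000.
Mean = α·x_m/(α−1) = 4.9·5.0/3.9 = 6.282.
This is the posterior mode — the MAP estimate.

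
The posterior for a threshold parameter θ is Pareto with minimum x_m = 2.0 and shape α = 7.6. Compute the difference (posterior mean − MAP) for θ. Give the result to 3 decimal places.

The Pareto density is strictly decreasing on [x_m, ∞), so the mode is x_m = 2.000.
Mean = α·x_m/(α−1) = 7.6·2.0/6.6 = 2.303.
Difference = 2.303 − 2.000 = 0.303.
The posterior is right-skewed, so the mean exceeds the mode.

0.303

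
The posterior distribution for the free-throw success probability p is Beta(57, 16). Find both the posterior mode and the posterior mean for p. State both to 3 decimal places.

posterior mode = 0.789, posterior mean = 0.781

Mode = (57−1)/(57+16−2) = 56/71 = 0.789.
Mean = 57/(57+16) = 57/73 = 0.781.
Left-skewed posterior ⇒ mean < mode.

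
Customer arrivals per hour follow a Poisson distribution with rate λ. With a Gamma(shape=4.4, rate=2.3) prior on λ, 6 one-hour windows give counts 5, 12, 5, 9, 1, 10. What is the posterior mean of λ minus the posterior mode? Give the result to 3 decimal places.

0.120

Σ counts = 42. Posterior: Gamma(shape = 4.4+42 = 46.4, rate = 2.3+6 = 8.3).
Mode = (α−1)/β = 45.4/8.3 = 5.470.
Mean = α/β = 46.4/8.3 = 5.590.
Difference = 5.590 − 5.470 = 0.120.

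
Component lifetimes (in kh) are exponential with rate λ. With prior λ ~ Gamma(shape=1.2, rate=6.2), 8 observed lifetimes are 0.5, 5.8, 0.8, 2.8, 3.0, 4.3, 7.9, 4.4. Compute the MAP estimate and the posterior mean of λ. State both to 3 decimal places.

MAP estimate = 0.230, posterior mean = 0.258

Σ times = 29.5. Posterior: Gamma(shape = 1.2+8 = 9.2, rate = 6.2+29.5 = 35.7).
Mode = (α−1)/β = 8.2/35.7 = 0.230.
Mean = α/β = 9.2/35.7 = 0.258.
Right-skewed posterior ⇒ mode < mean.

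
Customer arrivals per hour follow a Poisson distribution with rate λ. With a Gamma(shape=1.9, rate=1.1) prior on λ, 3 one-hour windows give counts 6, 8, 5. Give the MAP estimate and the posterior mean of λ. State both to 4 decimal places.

MAP: 4.8537. Posterior mean: 5.0976.

Σ counts = 19. Posterior: Gamma(shape = 1.9+19 = 20.9, rate = 1.1+3 = 4.1).
Mode = (α−1)/β = 19.9/4.1 = 4.8537.
Mean = α/β = 20.9/4.1 = 5.0976.
Mean > mode: the posterior has a right tail.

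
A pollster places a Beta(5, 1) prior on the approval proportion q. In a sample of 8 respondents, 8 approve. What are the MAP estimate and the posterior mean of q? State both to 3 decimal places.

q_MAP = 1.000, E[q|data] = 0.929

Posterior: Beta(5+8, 1+0) = Beta(13, 1).
Since β = 1 ≤ 1 and α > 1, the Beta density is monotone increasing on [0,1]; the mode is at 1.
Mean = 13/(13+1) = 0.929.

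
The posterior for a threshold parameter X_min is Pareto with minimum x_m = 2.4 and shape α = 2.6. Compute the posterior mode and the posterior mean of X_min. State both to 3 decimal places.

The Pareto density is strictly decreasing on [x_m, ∞), so the mode is x_m = 2.400.
Mean = α·x_m/(α−1) = 2.6·2.4/1.6 = 3.900.

posterior mode = 2.400, posterior mean = 3.900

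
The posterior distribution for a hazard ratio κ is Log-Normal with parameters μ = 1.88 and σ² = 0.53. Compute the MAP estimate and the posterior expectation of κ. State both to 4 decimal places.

MAP estimate = 3.8574, posterior expectation = 8.5420

Mode = exp(μ − σ²) = exp(1.35) = 3.8574.
Mean = exp(μ + σ²/2) = exp(2.145) = 8.5420.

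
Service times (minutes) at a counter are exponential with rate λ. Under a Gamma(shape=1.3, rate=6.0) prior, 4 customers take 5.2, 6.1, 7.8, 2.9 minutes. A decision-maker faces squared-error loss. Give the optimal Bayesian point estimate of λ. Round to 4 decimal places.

0.1893

Σ times = 22.0. Posterior: Gamma(shape = 1.3+4 = 5.3, rate = 6.0+22.0 = 28.0).
Mode = (α−1)/β = 4.3/28.0 = 0.1536.
Mean = α/β = 5.3/28.0 = 0.1893.
Squared-error loss ⇒ the optimal estimator is the posterior mean.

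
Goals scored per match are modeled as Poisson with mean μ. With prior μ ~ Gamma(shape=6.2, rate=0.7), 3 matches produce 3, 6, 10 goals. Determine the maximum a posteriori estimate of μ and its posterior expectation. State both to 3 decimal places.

μ_MAP = 6.541, E[μ|data] = 6.811

Σ counts = 19. Posterior: Gamma(shape = 6.2+19 = 25.2, rate = 0.7+3 = 3.7).
Mode = (α−1)/β = 24.2/3.7 = 6.541.
Mean = α/β = 25.2/3.7 = 6.811.
Right-skewed posterior ⇒ mode < mean.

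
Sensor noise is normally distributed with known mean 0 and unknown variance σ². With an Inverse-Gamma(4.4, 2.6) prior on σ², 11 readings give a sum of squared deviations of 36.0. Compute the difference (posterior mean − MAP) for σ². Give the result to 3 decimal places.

Posterior: Inverse-Gamma(shape = 4.4+11/2 = 9.9, scale = 2.6+36.0/2 = 20.6).
Mode = β/(α+1) = 20.6/10.9 = 1.890.
Mean = β/(α−1) = 20.6/8.9 = 2.315.
Difference = 2.315 − 1.890 = 0.425.

0.425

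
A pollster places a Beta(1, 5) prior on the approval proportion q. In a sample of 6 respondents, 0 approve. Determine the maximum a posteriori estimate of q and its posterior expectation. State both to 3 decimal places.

MAP = 0.000; posterior mean = 0.083

Posterior: Beta(1+0, 5+6) = Beta(1, 11).
Since α = 1 ≤ 1 and β > 1, the Beta density is monotone decreasing on [0,1]; the mode is at 0.
Mean = 1/(1+11) = 0.083.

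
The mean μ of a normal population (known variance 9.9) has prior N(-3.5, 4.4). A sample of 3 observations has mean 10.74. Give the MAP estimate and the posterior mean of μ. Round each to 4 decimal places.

Posterior for μ is Normal. Precision-weighted mean: (1/4.4·-3.5 + 3/9.9·10.74) / (1/4.4 + 3/9.9) = 4.6371.
A Normal posterior is symmetric, so mode = mean.

MAP = 4.6371, posterior mean = 4.6371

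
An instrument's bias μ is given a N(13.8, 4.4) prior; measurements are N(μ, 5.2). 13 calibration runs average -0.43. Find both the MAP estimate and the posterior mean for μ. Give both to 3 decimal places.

μ_MAP = 0.756, E[μ|data] = 0.756

Posterior for μ is Normal. Precision-weighted mean: (1/4.4·13.8 + 13/5.2·-0.43) / (1/4.4 + 13/5.2) = 0.756.
A Normal posterior is symmetric, so mode = mean.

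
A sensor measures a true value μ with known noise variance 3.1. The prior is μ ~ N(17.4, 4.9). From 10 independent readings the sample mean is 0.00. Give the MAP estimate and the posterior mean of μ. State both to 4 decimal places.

MAP = 1.0353, posterior mean = 1.0353

Posterior for μ is Normal. Precision-weighted mean: (1/4.9·17.4 + 10/3.1·0.00) / (1/4.9 + 10/3.1) = 1.0353.
A Normal posterior is symmetric, so mode = mean.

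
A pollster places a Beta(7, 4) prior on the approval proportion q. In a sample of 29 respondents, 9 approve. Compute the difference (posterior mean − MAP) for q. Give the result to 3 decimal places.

0.005

Posterior: Beta(7+9, 4+20) = Beta(16, 24).
Mode = (16−1)/(16+24−2) = 15/38 = 0.395.
Mean = 16/(16+24) = 16/40 = 0.400.
Difference = 0.400 − 0.395 = 0.005.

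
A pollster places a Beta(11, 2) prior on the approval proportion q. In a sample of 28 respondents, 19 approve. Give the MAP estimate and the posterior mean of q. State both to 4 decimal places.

Posterior: Beta(11+19, 2+9) = Beta(30, 11).
Mode = (30−1)/(30+11−2) = 29/39 = 0.7436.
Mean = 30/(30+11) = 30/41 = 0.7317.

MAP = 0.7436, posterior mean = 0.7317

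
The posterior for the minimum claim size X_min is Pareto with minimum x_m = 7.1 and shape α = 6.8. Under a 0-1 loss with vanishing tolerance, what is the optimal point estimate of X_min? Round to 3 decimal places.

7.100

The Pareto density is strictly decreasing on [x_m, ∞), so the mode is x_m = 7.100.
Mean = α·x_m/(α−1) = 6.8·7.1/5.8 = 8.324.
This is the posterior mode — the MAP estimate.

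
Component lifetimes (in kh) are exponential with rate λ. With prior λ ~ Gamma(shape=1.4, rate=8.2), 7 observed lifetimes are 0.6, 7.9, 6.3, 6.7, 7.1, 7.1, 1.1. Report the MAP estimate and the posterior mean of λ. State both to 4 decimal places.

Σ times = 36.8. Posterior: Gamma(shape = 1.4+7 = 8.4, rate = 8.2+36.8 = 45.0).
Mode = (α−1)/β = 7.4/45.0 = 0.1644.
Mean = α/β = 8.4/45.0 = 0.1867.

λ_MAP = 0.1644, E[λ|data] = 0.1867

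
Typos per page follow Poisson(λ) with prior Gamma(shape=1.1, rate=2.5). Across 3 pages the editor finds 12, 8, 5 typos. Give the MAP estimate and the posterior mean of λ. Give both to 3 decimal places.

MAP = 4.564; posterior mean = 4.745

Σ counts = 25. Posterior: Gamma(shape = 1.1+25 = 26.1, rate = 2.5+3 = 5.5).
Mode = (α−1)/β = 25.1/5.5 = 4.564.
Mean = α/β = 26.1/5.5 = 4.745.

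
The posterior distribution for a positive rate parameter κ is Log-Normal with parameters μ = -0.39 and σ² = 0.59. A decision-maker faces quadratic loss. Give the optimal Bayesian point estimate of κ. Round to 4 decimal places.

0.9094

Mode = exp(μ − σ²) = exp(-0.98) = 0.3753.
Mean = exp(μ + σ²/2) = exp(-0.095) = 0.9094.
Quadratic loss ⇒ the optimal estimator is the posterior mean.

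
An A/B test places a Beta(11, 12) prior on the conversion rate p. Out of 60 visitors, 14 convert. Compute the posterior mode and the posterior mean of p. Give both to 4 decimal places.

Posterior: Beta(11+14, 12+46) = Beta(25, 58).
Mode = (25−1)/(25+58−2) = 24/81 = 0.2963.
Mean = 25/(25+58) = 25/83 = 0.3012.
The mean is pulled above the mode by the posterior's right skew.

posterior mode = 0.2963, posterior mean = 0.3012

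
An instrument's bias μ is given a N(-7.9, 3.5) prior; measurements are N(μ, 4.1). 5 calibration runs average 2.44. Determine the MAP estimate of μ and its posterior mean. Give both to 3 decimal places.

Posterior for μ is Normal. Precision-weighted mean: (1/3.5·-7.9 + 5/4.1·2.44) / (1/3.5 + 5/4.1) = 0.477.
A Normal posterior is symmetric, so mode = mean.

MAP estimate = 0.477, posterior mean = 0.477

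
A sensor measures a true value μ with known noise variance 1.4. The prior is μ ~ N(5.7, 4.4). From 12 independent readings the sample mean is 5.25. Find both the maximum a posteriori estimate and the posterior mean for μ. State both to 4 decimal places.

Posterior for μ is Normal. Precision-weighted mean: (1/4.4·5.7 + 12/1.4·5.25) / (1/4.4 + 12/1.4) = 5.2616.
A Normal posterior is symmetric, so mode = mean.

maximum a posteriori estimate = 5.2616, posterior mean = 5.2616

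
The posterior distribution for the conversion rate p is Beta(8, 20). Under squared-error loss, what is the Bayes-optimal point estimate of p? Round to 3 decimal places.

0.286

Mode = (8−1)/(8+20−2) = 7/26 = 0.269.
Mean = 8/(8+20) = 8/28 = 0.286.
Squared-error loss ⇒ the optimal estimator is the posterior mean.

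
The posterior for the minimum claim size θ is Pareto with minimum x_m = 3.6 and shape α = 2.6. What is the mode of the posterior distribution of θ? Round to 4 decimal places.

3.6000

The Pareto density is strictly decreasing on [x_m, ∞), so the mode is x_m = 3.6000.
Mean = α·x_m/(α−1) = 2.6·3.6/1.6 = 5.8500.
This is the posterior mode — the MAP estimate.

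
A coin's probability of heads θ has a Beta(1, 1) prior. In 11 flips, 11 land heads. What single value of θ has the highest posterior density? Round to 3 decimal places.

1.000

Posterior: Beta(1+11, 1+0) = Beta(12, 1).
Since β = 1 ≤ 1 and α > 1, the Beta density is monotone increasing on [0,1]; the mode is at 1.
Mean = 12/(12+1) = 0.923.
This is the posterior mode — the MAP estimate.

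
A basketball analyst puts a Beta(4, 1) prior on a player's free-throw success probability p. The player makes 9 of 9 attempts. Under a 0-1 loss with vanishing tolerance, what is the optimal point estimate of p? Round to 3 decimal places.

1.000

Posterior: Beta(4+9, 1+0) = Beta(13, 1).
Since β = 1 ≤ 1 and α > 1, the Beta density is monotone increasing on [0,1]; the mode is at 1.
Mean = 13/(13+1) = 0.929.
This is the posterior mode — the MAP estimate.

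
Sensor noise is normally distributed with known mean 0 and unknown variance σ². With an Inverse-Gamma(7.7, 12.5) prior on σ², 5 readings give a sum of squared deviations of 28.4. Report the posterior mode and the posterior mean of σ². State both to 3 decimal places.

Posterior: Inverse-Gamma(shape = 7.7+5/2 = 10.2, scale = 12.5+28.4/2 = 26.7).
Mode = β/(α+1) = 26.7/11.2 = 2.384.
Mean = β/(α−1) = 26.7/9.2 = 2.902.

posterior mode = 2.384, posterior mean = 2.902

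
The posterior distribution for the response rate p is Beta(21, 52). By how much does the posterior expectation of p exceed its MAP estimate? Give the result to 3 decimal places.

0.006

Mode = (21−1)/(21+52−2) = 20/71 = 0.282.
Mean = 21/(21+52) = 21/73 = 0.288.
Difference = 0.288 − 0.282 = 0.006.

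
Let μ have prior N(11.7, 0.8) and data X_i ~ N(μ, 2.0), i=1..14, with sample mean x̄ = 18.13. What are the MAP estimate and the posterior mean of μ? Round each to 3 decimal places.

MAP estimate = 17.156, posterior mean = 17.156

Posterior for μ is Normal. Precision-weighted mean: (1/0.8·11.7 + 14/2.0·18.13) / (1/0.8 + 14/2.0) = 17.156.
A Normal posterior is symmetric, so mode = mean.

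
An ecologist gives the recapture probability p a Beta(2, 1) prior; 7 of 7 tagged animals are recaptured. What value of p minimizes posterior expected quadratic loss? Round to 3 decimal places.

Posterior: Beta(2+7, 1+0) = Beta(9, 1).
Since β = 1 ≤ 1 and α > 1, the Beta density is monotone increasing on [0,1]; the mode is at 1.
Mean = 9/(9+1) = 0.900.
Quadratic loss ⇒ the optimal estimator is the posterior mean.

0.900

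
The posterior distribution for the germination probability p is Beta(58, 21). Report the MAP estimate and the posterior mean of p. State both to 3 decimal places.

MAP = 0.740; posterior mean = 0.734

Mode = (58−1)/(58+21−2) = 57/77 = 0.740.
Mean = 58/(58+21) = 58/79 = 0.734.
Mode > mean: the posterior has a left tail.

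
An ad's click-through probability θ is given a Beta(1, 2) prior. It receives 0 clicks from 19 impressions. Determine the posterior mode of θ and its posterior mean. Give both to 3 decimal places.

θ_MAP = 0.000, E[θ|data] = 0.045

Posterior: Beta(1+0, 2+19) = Beta(1, 21).
Since α = 1 ≤ 1 and β > 1, the Beta density is monotone decreasing on [0,1]; the mode is at 0.
Mean = 1/(1+21) = 0.045.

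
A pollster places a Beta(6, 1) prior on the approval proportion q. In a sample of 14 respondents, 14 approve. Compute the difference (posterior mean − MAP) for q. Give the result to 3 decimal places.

Posterior: Beta(6+14, 1+0) = Beta(20, 1).
Since β = 1 ≤ 1 and α > 1, the Beta density is monotone increasing on [0,1]; the mode is at 1.
Mean = 20/(20+1) = 0.952.
Difference = 0.952 − 1.000 = -0.048.
The posterior is left-skewed, so the mode exceeds the mean.

-0.048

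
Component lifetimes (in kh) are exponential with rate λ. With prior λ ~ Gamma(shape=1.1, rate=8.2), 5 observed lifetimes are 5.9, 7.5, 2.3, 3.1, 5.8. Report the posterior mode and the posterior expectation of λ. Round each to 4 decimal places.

MAP: 0.1555. Posterior mean: 0.1860.

Σ times = 24.6. Posterior: Gamma(shape = 1.1+5 = 6.1, rate = 8.2+24.6 = 32.8).
Mode = (α−1)/β = 5.1/32.8 = 0.1555.
Mean = α/β = 6.1/32.8 = 0.1860.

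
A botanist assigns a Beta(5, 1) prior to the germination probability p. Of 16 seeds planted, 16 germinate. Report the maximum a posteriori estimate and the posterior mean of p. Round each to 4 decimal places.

Posterior: Beta(5+16, 1+0) = Beta(21, 1).
Since β = 1 ≤ 1 and α > 1, the Beta density is monotone increasing on [0,1]; the mode is at 1.
Mean = 21/(21+1) = 0.9545.

MAP: 1.0000. Posterior mean: 0.9545.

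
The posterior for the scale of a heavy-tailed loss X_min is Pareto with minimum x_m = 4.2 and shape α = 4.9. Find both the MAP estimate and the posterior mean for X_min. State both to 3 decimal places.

The Pareto density is strictly decreasing on [x_m, ∞), so the mode is x_m = 4.200.
Mean = α·x_m/(α−1) = 4.9·4.2/3.9 = 5.277.

X_min_MAP = 4.200, E[X_min|data] = 5.277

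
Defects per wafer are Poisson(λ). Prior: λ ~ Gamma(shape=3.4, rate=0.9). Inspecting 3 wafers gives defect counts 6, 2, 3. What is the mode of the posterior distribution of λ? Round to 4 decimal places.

Σ counts = 11. Posterior: Gamma(shape = 3.4+11 = 14.4, rate = 0.9+3 = 3.9).
Mode = (α−1)/β = 13.4/3.9 = 3.4359.
Mean = α/β = 14.4/3.9 = 3.6923.
This is the posterior mode — the MAP estimate.

3.4359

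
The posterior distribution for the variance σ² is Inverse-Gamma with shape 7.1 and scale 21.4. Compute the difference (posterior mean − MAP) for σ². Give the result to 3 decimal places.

0.866

Mode = β/(α+1) = 21.4/8.1 = 2.642.
Mean = β/(α−1) = 21.4/6.1 = 3.508.
Difference = 3.508 − 2.642 = 0.866.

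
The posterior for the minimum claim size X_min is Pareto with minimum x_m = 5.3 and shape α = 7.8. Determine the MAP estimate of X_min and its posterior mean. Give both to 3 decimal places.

The Pareto density is strictly decreasing on [x_m, ∞), so the mode is x_m = 5.300.
Mean = α·x_m/(α−1) = 7.8·5.3/6.8 = 6.079.

MAP estimate = 5.300, posterior mean = 6.079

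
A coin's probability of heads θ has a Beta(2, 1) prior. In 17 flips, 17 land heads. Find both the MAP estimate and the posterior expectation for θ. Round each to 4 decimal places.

MAP = 1.0000, posterior mean = 0.9500

Posterior: Beta(2+17, 1+0) = Beta(19, 1).
Since β = 1 ≤ 1 and α > 1, the Beta density is monotone increasing on [0,1]; the mode is at 1.
Mean = 19/(19+1) = 0.9500.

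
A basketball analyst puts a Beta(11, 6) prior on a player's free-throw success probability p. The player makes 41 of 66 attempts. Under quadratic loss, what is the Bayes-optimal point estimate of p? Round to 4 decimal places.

0.6265

Posterior: Beta(11+41, 6+25) = Beta(52, 31).
Mode = (52−1)/(52+31−2) = 51/81 = 0.6296.
Mean = 52/(52+31) = 52/83 = 0.6265.
Quadratic loss ⇒ the optimal estimator is the posterior mean.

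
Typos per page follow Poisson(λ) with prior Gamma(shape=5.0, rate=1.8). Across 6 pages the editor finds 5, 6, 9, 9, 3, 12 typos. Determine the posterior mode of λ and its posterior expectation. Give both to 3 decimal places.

MAP: 6.154. Posterior mean: 6.282.

Σ counts = 44. Posterior: Gamma(shape = 5.0+44 = 49.0, rate = 1.8+6 = 7.8).
Mode = (α−1)/β = 48.0/7.8 = 6.154.
Mean = α/β = 49.0/7.8 = 6.282.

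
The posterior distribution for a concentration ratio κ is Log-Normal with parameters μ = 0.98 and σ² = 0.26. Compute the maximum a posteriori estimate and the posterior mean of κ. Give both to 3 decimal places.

Mode = exp(μ − σ²) = exp(0.72) = 2.054.
Mean = exp(μ + σ²/2) = exp(1.110) = 3.034.
The posterior is right-skewed, so the mean exceeds the mode.

κ_MAP = 2.054, E[κ|data] = 3.034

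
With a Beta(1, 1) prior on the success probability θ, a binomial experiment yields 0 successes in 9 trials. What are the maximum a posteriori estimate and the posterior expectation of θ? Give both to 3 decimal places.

maximum a posteriori estimate = 0.000, posterior expectation = 0.091

Posterior: Beta(1+0, 1+9) = Beta(1, 10).
Since α = 1 ≤ 1 and β > 1, the Beta density is monotone decreasing on [0,1]; the mode is at 0.
Mean = 1/(1+10) = 0.091.
Mean > mode: the posterior has a right tail.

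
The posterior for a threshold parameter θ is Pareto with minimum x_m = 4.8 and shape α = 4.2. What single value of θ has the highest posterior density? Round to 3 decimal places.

4.800

The Pareto density is strictly decreasing on [x_m, ∞), so the mode is x_m = 4.800.
Mean = α·x_m/(α−1) = 4.2·4.8/3.2 = 6.300.
This is the posterior mode — the MAP estimate.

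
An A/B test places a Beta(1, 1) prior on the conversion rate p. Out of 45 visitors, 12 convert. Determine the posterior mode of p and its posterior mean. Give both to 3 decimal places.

posterior mode = 0.267, posterior mean = 0.277

Posterior: Beta(1+12, 1+33) = Beta(13, 34).
Mode = (13−1)/(13+34−2) = 12/45 = 0.267.
With a flat prior the MAP equals the MLE, 12/45.
Mean = 13/(13+34) = 13/47 = 0.277.
The mean is pulled above the mode by the posterior's right skew.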